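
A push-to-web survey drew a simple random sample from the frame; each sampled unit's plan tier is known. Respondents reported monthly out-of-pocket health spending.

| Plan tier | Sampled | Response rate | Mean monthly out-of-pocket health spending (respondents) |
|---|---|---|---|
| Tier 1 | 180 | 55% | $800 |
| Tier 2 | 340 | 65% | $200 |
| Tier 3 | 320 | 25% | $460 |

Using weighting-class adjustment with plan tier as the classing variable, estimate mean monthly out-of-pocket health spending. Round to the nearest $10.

$430

With weight = n_sampled/n_responded per class, the weighted class total is n_sampled:
  Tier 1: 180 × 800 = 144,000
  Tier 2: 340 × 200 = 68,000
  Tier 3: 320 × 460 = 147,200
Adjusted estimate = 359,200 / 840 = 427.619 → $430.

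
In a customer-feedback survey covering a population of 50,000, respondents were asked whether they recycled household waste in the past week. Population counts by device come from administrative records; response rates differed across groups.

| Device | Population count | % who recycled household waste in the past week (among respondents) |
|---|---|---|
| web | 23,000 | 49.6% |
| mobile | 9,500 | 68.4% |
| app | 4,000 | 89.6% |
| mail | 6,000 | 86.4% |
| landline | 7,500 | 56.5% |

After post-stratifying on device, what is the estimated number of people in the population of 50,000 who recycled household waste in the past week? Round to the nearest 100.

Apply each group's respondent rate to its population count:
  web: 23,000 × 49.6% = 11,408
  mobile: 9,500 × 68.4% = 6498
  app: 4,000 × 89.6% = 3584
  mail: 6,000 × 86.4% = 5184
  landline: 7,500 × 56.5% = 4237.5
Estimated total = 30911.5 → 30,900.

30,900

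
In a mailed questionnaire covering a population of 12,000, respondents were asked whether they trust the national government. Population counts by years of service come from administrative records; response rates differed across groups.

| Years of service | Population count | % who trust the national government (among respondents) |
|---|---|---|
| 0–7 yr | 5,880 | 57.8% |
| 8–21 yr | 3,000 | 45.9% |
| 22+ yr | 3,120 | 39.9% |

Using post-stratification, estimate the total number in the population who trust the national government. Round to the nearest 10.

Apply each group's respondent rate to its population count:
  0–7 yr: 5,880 × 57.8% = 3398.64
  8–21 yr: 3,000 × 45.9% = 1377
  22+ yr: 3,120 × 39.9% = 1244.88
Estimated total = 6020.52 → 6,020.

6,020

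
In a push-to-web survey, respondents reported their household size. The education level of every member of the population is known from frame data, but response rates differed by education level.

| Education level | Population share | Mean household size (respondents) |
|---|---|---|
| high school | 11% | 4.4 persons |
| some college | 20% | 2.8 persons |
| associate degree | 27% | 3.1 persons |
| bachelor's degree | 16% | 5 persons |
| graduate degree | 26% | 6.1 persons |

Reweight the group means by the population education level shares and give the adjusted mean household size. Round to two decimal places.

4.27

Each cell contributes population-share × respondent value:
  high school: 0.11 × 4.4 = 0.484
  some college: 0.2 × 2.8 = 0.56
  associate degree: 0.27 × 3.1 = 0.837
  bachelor's degree: 0.16 × 5 = 0.8
  graduate degree: 0.26 × 6.1 = 1.586
Post-stratified estimate = 4.267 → 4.27.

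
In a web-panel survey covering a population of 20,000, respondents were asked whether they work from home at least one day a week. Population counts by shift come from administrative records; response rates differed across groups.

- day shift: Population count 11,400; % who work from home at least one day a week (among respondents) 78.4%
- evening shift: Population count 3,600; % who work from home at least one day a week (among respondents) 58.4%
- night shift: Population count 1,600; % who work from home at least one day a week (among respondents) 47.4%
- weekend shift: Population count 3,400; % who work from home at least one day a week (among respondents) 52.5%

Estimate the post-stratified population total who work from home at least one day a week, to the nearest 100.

13,600

Estimated count per cell = population count × respondent percentage:
  day shift: 11,400 × 78.4% = 8937.6
  evening shift: 3,600 × 58.4% = 2102.4
  night shift: 1,600 × 47.4% = 758.4
  weekend shift: 3,400 × 52.5% = 1785
Estimated total = 13583.4 → 13,600.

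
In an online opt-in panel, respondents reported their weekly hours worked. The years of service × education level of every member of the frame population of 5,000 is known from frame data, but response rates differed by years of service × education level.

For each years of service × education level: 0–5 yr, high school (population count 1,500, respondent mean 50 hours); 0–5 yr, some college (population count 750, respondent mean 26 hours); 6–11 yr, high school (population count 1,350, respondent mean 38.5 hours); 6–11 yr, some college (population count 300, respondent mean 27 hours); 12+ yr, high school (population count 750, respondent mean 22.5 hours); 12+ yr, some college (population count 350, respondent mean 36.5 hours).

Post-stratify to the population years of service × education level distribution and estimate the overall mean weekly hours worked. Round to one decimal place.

36.8

Each cell contributes population-share × respondent value:
  0–5 yr, high school: (1,500/5,000) × 50 = 15
  0–5 yr, some college: (750/5,000) × 26 = 3.9
  6–11 yr, high school: (1,350/5,000) × 38.5 = 10.395
  6–11 yr, some college: (300/5,000) × 27 = 1.62
  12+ yr, high school: (750/5,000) × 22.5 = 3.375
  12+ yr, some college: (350/5,000) × 36.5 = 2.555
Post-stratified estimate = 36.845 → 36.8.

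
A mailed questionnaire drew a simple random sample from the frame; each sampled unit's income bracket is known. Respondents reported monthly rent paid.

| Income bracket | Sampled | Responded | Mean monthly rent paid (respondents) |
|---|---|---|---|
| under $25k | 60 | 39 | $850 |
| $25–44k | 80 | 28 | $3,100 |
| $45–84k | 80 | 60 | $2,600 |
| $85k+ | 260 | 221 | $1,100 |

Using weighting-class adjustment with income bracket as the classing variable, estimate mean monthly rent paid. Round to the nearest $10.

$1,650

Response rates by class: under $25k 39/60 = 65%, $25–44k 28/80 = 35%, $45–84k 60/80 = 75%, $85k+ 221/260 = 85%.
With weight = n_sampled/n_responded per class, the weighted class total is n_sampled:
  under $25k: 60 × 850 = 51,000
  $25–44k: 80 × 3100 = 248,000
  $45–84k: 80 × 2600 = 208,000
  $85k+: 260 × 1100 = 286,000
Adjusted estimate = 793,000 / 480 = 1652.08 → $1,650.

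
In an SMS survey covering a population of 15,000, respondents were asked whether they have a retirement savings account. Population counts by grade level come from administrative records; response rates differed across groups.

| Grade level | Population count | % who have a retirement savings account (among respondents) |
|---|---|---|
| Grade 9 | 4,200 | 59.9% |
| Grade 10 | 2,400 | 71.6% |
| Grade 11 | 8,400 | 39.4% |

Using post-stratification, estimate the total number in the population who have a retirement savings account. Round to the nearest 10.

7,540

Apply each group's respondent rate to its population count:
  Grade 9: 4,200 × 59.9% = 2515.8
  Grade 10: 2,400 × 71.6% = 1718.4
  Grade 11: 8,400 × 39.4% = 3309.6
Estimated total = 7543.8 → 7,540.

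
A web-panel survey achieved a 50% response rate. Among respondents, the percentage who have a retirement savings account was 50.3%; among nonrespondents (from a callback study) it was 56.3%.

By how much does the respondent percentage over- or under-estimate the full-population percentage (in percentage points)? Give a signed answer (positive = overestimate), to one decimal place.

Nonresponse fraction = 1 − 0.5 = 0.5.
Bias = (nonresponse fraction) × (respondent percentage − nonrespondent percentage)
     = 0.5 × (50.3 − 56.3) = 0.5 × -6 = -3.

-3.0 percentage points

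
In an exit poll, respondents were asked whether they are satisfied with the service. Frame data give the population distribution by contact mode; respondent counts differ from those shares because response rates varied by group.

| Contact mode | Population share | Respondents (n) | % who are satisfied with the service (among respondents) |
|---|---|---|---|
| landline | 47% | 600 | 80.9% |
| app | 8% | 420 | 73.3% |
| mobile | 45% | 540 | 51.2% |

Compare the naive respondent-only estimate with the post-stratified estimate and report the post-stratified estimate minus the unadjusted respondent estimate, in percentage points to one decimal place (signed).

Without adjustment, the pooled respondent share is:
  (600/1560)×80.9 + (420/1560)×73.3 + (540/1560)×51.2 = 68.5731%
Post-stratifying to population shares instead:
  0.47×80.9 + 0.08×73.3 + 0.45×51.2 = 66.927%
Difference = 66.927 − 68.5731 = -1.6461 pp.

-1.6 percentage points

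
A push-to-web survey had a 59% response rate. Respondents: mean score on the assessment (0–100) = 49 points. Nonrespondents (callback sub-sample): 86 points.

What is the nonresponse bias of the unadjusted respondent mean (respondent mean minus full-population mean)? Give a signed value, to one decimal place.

-15.2

Nonresponse fraction = 1 − 0.59 = 0.41.
Bias = (nonresponse fraction) × (respondent mean − nonrespondent mean)
     = 0.41 × (49 − 86) = 0.41 × -37 = -15.17.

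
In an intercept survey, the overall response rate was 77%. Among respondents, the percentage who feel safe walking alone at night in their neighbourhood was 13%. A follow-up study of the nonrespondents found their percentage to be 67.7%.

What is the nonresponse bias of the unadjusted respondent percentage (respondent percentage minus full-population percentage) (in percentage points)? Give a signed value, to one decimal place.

-12.6 percentage points

Nonresponse fraction = 1 − 0.77 = 0.23.
Bias = (nonresponse fraction) × (respondent percentage − nonrespondent percentage)
     = 0.23 × (13 − 67.7) = 0.23 × -54.7 = -12.581.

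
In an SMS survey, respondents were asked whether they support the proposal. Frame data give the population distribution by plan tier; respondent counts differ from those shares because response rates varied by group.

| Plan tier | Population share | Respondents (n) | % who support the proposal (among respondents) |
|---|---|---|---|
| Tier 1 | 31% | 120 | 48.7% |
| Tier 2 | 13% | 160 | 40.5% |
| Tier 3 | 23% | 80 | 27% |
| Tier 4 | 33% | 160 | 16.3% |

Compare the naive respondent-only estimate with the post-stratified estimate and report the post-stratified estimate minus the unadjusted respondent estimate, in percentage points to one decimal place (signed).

Unadjusted (pooled respondent) estimate weights by respondent counts:
  (120/520)×48.7 + (160/520)×40.5 + (80/520)×27 + (160/520)×16.3 = 32.8692%
Post-stratifying to population shares instead:
  0.31×48.7 + 0.13×40.5 + 0.23×27 + 0.33×16.3 = 31.951%
Difference = 31.951 − 32.8692 = -0.9182 pp.

-0.9 percentage points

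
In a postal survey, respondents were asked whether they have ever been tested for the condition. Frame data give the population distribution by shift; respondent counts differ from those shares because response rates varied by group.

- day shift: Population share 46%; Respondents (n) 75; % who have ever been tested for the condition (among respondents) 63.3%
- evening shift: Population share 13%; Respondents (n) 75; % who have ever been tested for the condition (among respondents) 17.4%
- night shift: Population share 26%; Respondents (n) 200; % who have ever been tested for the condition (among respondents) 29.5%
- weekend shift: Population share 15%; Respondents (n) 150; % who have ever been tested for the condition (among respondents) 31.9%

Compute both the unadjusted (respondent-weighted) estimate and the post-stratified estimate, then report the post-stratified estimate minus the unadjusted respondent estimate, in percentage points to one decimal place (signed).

+10.4 percentage points

Naive respondent-only estimate (weights = respondent counts):
  (75/500)×63.3 + (75/500)×17.4 + (200/500)×29.5 + (150/500)×31.9 = 33.475%
Post-stratifying to population shares instead:
  0.46×63.3 + 0.13×17.4 + 0.26×29.5 + 0.15×31.9 = 43.835%
Difference = 43.835 − 33.475 = 10.36 pp.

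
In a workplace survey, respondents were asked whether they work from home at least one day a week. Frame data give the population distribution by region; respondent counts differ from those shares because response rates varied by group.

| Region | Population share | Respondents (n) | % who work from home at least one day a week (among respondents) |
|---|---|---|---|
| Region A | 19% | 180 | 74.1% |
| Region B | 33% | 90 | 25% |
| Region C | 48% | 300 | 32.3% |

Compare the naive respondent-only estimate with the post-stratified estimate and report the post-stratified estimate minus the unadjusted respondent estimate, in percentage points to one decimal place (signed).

-6.5 percentage points

Naive respondent-only estimate (weights = respondent counts):
  (180/570)×74.1 + (90/570)×25 + (300/570)×32.3 = 44.3474%
Reweighting by population region shares:
  0.19×74.1 + 0.33×25 + 0.48×32.3 = 37.833%
Difference = 37.833 − 44.3474 = -6.5144 pp.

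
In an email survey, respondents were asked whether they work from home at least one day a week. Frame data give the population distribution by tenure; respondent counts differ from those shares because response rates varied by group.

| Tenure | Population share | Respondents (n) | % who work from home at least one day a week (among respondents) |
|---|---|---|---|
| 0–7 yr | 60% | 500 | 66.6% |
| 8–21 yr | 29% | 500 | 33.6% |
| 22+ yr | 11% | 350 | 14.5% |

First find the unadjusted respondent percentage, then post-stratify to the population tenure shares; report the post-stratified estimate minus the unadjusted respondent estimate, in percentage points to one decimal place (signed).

+10.4 percentage points

Naive respondent-only estimate (weights = respondent counts):
  (500/1350)×66.6 + (500/1350)×33.6 + (350/1350)×14.5 = 40.8704%
Reweighting by population tenure shares:
  0.6×66.6 + 0.29×33.6 + 0.11×14.5 = 51.299%
Difference = 51.299 − 40.8704 = 10.4286 pp.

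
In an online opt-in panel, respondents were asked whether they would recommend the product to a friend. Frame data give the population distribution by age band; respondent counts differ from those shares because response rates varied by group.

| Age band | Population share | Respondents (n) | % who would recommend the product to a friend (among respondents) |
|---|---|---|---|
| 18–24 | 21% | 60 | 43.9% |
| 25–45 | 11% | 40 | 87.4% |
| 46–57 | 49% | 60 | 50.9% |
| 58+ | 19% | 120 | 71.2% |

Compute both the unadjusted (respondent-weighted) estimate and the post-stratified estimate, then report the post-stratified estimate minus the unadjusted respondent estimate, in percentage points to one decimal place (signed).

Unadjusted (pooled respondent) estimate weights by respondent counts:
  (60/280)×43.9 + (40/280)×87.4 + (60/280)×50.9 + (120/280)×71.2 = 63.3143%
Reweighting by population age band shares:
  0.21×43.9 + 0.11×87.4 + 0.49×50.9 + 0.19×71.2 = 57.302%
Difference = 57.302 − 63.3143 = -6.0123 pp.

-6.0 percentage points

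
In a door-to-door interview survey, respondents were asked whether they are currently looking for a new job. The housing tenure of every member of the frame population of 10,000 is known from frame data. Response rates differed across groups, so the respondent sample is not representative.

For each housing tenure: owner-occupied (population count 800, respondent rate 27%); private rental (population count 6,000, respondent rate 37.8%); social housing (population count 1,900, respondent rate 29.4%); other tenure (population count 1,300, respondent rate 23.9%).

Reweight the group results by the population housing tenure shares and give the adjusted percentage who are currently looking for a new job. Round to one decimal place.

33.5%

Each cell contributes population-share × respondent value:
  owner-occupied: (800/10,000) × 27 = 2.16
  private rental: (6,000/10,000) × 37.8 = 22.68
  social housing: (1,900/10,000) × 29.4 = 5.586
  other tenure: (1,300/10,000) × 23.9 = 3.107
Post-stratified estimate = 33.533 → 33.5%.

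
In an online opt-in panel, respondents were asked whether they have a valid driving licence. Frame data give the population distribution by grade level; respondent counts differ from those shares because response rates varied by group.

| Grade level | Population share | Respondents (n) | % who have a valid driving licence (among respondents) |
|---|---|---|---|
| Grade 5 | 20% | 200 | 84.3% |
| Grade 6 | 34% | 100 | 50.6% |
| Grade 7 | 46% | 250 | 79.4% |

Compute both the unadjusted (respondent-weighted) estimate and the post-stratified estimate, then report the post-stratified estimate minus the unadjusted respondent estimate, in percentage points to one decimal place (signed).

-5.4 percentage points

Without adjustment, the pooled respondent share is:
  (200/550)×84.3 + (100/550)×50.6 + (250/550)×79.4 = 75.9455%
Post-stratifying to population shares instead:
  0.2×84.3 + 0.34×50.6 + 0.46×79.4 = 70.588%
Difference = 70.588 − 75.9455 = -5.3575 pp.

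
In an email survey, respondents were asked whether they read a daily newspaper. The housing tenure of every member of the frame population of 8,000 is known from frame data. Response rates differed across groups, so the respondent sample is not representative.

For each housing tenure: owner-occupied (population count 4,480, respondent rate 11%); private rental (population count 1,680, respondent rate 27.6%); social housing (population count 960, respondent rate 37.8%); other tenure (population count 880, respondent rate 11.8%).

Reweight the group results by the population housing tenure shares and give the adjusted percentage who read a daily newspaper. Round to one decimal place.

Each cell contributes population-share × respondent value:
  owner-occupied: (4,480/8,000) × 11 = 6.16
  private rental: (1,680/8,000) × 27.6 = 5.796
  social housing: (960/8,000) × 37.8 = 4.536
  other tenure: (880/8,000) × 11.8 = 1.298
Post-stratified estimate = 17.79 → 17.8%.

17.8%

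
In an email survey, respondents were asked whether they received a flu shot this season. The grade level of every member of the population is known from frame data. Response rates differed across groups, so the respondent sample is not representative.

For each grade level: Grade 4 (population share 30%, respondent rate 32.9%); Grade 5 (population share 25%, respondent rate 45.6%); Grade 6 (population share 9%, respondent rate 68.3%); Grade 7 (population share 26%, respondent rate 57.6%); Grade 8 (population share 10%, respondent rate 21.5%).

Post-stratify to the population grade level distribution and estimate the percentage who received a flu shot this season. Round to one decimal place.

Reweight to the known grade level distribution:
  Grade 4: 0.3 × 32.9 = 9.87
  Grade 5: 0.25 × 45.6 = 11.4
  Grade 6: 0.09 × 68.3 = 6.147
  Grade 7: 0.26 × 57.6 = 14.976
  Grade 8: 0.1 × 21.5 = 2.15
Post-stratified estimate = 44.543 → 44.5%.

44.5%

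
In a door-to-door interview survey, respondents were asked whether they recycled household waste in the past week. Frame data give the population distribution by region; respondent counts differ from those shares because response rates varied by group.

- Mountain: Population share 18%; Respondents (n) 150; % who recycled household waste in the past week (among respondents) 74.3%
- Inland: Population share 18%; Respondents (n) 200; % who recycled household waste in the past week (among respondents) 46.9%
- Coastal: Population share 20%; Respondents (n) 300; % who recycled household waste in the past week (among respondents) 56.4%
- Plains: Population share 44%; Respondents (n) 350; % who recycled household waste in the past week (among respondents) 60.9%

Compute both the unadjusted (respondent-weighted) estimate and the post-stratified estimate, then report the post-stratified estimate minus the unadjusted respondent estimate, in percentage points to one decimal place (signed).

Without adjustment, the pooled respondent share is:
  (150/1000)×74.3 + (200/1000)×46.9 + (300/1000)×56.4 + (350/1000)×60.9 = 58.76%
Post-stratified estimate weights by population shares:
  0.18×74.3 + 0.18×46.9 + 0.2×56.4 + 0.44×60.9 = 59.892%
Difference = 59.892 − 58.76 = 1.132 pp.

+1.1 percentage points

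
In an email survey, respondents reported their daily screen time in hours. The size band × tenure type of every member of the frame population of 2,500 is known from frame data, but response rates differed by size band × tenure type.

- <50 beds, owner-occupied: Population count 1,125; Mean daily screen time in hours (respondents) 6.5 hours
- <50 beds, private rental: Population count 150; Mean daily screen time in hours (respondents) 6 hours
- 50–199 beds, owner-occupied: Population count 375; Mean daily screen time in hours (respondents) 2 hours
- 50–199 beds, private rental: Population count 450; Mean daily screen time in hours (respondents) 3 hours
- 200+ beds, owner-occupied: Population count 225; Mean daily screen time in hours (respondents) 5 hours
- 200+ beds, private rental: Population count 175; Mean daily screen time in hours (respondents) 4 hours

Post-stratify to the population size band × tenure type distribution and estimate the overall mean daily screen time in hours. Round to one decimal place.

4.9

Reweight to the known size band × tenure type distribution:
  <50 beds, owner-occupied: (1,125/2,500) × 6.5 = 2.925
  <50 beds, private rental: (150/2,500) × 6 = 0.36
  50–199 beds, owner-occupied: (375/2,500) × 2 = 0.3
  50–199 beds, private rental: (450/2,500) × 3 = 0.54
  200+ beds, owner-occupied: (225/2,500) × 5 = 0.45
  200+ beds, private rental: (175/2,500) × 4 = 0.28
Post-stratified estimate = 4.855 → 4.9.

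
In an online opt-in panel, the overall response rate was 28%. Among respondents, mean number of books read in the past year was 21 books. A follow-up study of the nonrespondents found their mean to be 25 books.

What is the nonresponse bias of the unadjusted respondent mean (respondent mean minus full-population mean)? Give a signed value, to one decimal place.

-2.9

Nonresponse fraction = 1 − 0.28 = 0.72.
Bias = (nonresponse fraction) × (respondent mean − nonrespondent mean)
     = 0.72 × (21 − 25) = 0.72 × -4 = -2.88.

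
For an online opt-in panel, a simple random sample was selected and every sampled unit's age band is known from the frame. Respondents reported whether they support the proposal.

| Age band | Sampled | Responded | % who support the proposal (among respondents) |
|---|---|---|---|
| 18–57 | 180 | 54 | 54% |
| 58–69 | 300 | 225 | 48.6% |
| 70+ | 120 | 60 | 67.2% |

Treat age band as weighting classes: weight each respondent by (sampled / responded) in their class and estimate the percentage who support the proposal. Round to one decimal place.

53.9%

Class response rates: 18–57 54/180 = 30%, 58–69 225/300 = 75%, 70+ 60/120 = 50%.
With weight = n_sampled/n_responded per class, the weighted class total is n_sampled:
  18–57: 180 × 54 = 9720
  58–69: 300 × 48.6 = 14,580
  70+: 120 × 67.2 = 8064
Adjusted estimate = 32,364 / 600 = 53.94 → 53.9%.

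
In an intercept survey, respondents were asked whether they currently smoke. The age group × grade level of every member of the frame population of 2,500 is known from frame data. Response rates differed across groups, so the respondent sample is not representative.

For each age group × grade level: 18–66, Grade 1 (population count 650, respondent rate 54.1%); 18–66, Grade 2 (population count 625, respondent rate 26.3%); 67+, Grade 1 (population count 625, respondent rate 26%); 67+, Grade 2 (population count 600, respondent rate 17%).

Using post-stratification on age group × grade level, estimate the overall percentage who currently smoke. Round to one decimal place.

Weight each group's respondent value by its population share:
  18–66, Grade 1: (650/2,500) × 54.1 = 14.066
  18–66, Grade 2: (625/2,500) × 26.3 = 6.575
  67+, Grade 1: (625/2,500) × 26 = 6.5
  67+, Grade 2: (600/2,500) × 17 = 4.08
Post-stratified estimate = 31.221 → 31.2%.

31.2%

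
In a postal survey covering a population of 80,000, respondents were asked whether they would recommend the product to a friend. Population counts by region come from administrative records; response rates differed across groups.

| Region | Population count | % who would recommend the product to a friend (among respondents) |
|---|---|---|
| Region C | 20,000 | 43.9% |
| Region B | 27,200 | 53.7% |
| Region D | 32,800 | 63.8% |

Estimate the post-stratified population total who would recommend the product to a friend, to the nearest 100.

44,300

Estimated count per cell = population count × respondent percentage:
  Region C: 20,000 × 43.9% = 8780
  Region B: 27,200 × 53.7% = 14606.4
  Region D: 32,800 × 63.8% = 20926.4
Estimated total = 44312.8 → 44,300.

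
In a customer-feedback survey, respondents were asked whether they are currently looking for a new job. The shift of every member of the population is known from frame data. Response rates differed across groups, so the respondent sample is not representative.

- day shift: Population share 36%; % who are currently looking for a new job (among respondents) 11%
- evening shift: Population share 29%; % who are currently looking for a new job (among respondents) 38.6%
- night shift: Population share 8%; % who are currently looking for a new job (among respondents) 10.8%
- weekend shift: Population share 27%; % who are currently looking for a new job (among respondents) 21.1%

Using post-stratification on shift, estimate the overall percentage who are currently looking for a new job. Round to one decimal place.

Reweight to the known shift distribution:
  day shift: 0.36 × 11 = 3.96
  evening shift: 0.29 × 38.6 = 11.194
  night shift: 0.08 × 10.8 = 0.864
  weekend shift: 0.27 × 21.1 = 5.697
Post-stratified estimate = 21.715 → 21.7%.

21.7%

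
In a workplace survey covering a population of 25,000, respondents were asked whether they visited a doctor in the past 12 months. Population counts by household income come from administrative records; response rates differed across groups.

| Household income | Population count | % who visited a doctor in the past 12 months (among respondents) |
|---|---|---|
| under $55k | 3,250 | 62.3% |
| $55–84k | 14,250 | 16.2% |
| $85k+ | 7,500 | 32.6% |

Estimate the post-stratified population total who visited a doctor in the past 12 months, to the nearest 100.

6,800

Estimated count per cell = population count × respondent percentage:
  under $55k: 3,250 × 62.3% = 2024.75
  $55–84k: 14,250 × 16.2% = 2308.5
  $85k+: 7,500 × 32.6% = 2445
Estimated total = 6778.25 → 6,800.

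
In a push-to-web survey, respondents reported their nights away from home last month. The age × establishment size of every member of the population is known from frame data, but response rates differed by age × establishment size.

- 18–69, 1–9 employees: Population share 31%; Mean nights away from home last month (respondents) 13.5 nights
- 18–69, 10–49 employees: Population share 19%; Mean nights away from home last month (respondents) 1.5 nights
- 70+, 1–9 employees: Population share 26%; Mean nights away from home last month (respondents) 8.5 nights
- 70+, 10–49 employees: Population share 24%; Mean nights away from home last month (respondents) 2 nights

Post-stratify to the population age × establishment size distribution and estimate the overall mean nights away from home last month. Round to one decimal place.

Each cell contributes population-share × respondent value:
  18–69, 1–9 employees: 0.31 × 13.5 = 4.185
  18–69, 10–49 employees: 0.19 × 1.5 = 0.285
  70+, 1–9 employees: 0.26 × 8.5 = 2.21
  70+, 10–49 employees: 0.24 × 2 = 0.48
Post-stratified estimate = 7.16 → 7.2.

7.2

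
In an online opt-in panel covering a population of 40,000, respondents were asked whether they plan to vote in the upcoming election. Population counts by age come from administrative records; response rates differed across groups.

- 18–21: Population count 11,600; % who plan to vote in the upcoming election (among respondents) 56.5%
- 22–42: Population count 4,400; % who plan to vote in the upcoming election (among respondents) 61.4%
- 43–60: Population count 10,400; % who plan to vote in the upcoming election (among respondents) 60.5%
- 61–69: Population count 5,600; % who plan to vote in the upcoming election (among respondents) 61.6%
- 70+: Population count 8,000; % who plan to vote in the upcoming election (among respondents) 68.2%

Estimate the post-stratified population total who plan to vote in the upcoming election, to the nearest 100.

24,500

Estimated count per cell = population count × respondent percentage:
  18–21: 11,600 × 56.5% = 6554
  22–42: 4,400 × 61.4% = 2701.6
  43–60: 10,400 × 60.5% = 6292
  61–69: 5,600 × 61.6% = 3449.6
  70+: 8,000 × 68.2% = 5456
Estimated total = 24453.2 → 24,500.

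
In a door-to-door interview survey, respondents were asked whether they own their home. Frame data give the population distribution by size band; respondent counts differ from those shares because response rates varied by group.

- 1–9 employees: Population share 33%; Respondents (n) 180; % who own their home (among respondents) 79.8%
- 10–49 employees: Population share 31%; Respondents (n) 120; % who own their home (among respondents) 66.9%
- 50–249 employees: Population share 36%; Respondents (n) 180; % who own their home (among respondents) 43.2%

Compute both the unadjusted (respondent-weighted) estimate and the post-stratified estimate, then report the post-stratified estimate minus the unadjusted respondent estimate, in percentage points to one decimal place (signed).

-0.2 percentage points

Unadjusted (pooled respondent) estimate weights by respondent counts:
  (180/480)×79.8 + (120/480)×66.9 + (180/480)×43.2 = 62.85%
Post-stratifying to population shares instead:
  0.33×79.8 + 0.31×66.9 + 0.36×43.2 = 62.625%
Difference = 62.625 − 62.85 = -0.225 pp.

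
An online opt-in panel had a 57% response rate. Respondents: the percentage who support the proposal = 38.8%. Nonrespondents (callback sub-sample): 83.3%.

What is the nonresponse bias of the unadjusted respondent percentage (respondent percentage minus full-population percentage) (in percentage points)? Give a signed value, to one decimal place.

-19.1 percentage points

Nonresponse fraction = 1 − 0.57 = 0.43.
Bias = (nonresponse fraction) × (respondent percentage − nonrespondent percentage)
     = 0.43 × (38.8 − 83.3) = 0.43 × -44.5 = -19.135.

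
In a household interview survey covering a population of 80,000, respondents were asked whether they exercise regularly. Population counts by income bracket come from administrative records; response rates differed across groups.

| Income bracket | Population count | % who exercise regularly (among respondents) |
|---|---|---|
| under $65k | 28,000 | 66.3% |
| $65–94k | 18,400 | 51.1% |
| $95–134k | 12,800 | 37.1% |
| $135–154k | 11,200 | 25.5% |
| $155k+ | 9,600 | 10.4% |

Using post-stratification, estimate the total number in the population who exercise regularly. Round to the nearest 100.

36,600

Apply each group's respondent rate to its population count:
  under $65k: 28,000 × 66.3% = 18,564
  $65–94k: 18,400 × 51.1% = 9402.4
  $95–134k: 12,800 × 37.1% = 4748.8
  $135–154k: 11,200 × 25.5% = 2856
  $155k+: 9,600 × 10.4% = 998.4
Estimated total = 36569.6 → 36,600.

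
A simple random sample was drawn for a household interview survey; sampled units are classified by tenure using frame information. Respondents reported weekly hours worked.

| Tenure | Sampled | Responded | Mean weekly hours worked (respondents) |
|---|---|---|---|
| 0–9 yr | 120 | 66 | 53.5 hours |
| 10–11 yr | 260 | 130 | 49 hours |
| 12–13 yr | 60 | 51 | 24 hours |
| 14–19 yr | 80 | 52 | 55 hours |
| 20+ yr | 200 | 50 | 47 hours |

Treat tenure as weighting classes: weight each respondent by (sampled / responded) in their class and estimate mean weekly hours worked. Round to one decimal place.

47.8

Class response rates: 0–9 yr 66/120 = 55%, 10–11 yr 130/260 = 50%, 12–13 yr 51/60 = 85%, 14–19 yr 52/80 = 65%, 20+ yr 50/200 = 25%.
Weighting each respondent by the inverse class response rate inflates each class back to its sampled size, so the class weight is n_sampled:
  0–9 yr: 120 × 53.5 = 6420
  10–11 yr: 260 × 49 = 12,740
  12–13 yr: 60 × 24 = 1440
  14–19 yr: 80 × 55 = 4400
  20+ yr: 200 × 47 = 9400
Adjusted estimate = 34,400 / 720 = 47.7778 → 47.8.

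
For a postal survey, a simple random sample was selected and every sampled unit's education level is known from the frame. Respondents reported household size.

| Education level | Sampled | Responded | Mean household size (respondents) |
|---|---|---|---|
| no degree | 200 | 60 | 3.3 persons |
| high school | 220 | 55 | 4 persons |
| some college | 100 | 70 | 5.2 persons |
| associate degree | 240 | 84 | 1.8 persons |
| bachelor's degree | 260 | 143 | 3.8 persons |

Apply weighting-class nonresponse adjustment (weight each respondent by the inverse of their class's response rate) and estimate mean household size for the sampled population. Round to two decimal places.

3.41

Class response rates: no degree 60/200 = 30%, high school 55/220 = 25%, some college 70/100 = 70%, associate degree 84/240 = 35%, bachelor's degree 143/260 = 55%.
Inverse-response-rate weighting restores each class to its sampled count, so class totals weight by n_sampled:
  no degree: 200 × 3.3 = 660
  high school: 220 × 4 = 880
  some college: 100 × 5.2 = 520
  associate degree: 240 × 1.8 = 432
  bachelor's degree: 260 × 3.8 = 988
Adjusted estimate = 3480 / 1,020 = 3.41176 → 3.41.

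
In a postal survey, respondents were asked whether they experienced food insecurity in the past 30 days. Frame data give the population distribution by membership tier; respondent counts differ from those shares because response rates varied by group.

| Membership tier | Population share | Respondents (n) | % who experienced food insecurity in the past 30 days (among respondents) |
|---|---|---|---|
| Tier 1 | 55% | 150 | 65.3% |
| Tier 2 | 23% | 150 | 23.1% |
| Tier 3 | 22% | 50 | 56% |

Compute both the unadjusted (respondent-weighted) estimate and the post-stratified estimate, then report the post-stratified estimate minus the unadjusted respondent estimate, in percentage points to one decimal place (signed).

Without adjustment, the pooled respondent share is:
  (150/350)×65.3 + (150/350)×23.1 + (50/350)×56 = 45.8857%
Post-stratifying to population shares instead:
  0.55×65.3 + 0.23×23.1 + 0.22×56 = 53.548%
Difference = 53.548 − 45.8857 = 7.6623 pp.

+7.7 percentage points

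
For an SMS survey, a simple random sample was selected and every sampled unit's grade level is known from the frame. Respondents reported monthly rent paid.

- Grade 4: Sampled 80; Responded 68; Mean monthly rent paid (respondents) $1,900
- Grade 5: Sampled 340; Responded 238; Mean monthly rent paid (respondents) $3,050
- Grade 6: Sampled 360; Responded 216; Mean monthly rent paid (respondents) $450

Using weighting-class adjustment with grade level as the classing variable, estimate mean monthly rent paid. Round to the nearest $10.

Response rates by class: Grade 4 68/80 = 85%, Grade 5 238/340 = 70%, Grade 6 216/360 = 60%.
Each respondent's weight = sampled/responded in their class; summing within a class gives n_sampled, so:
  Grade 4: 80 × 1900 = 152,000
  Grade 5: 340 × 3050 = 1,037,000
  Grade 6: 360 × 450 = 162,000
Adjusted estimate = 1,351,000 / 780 = 1732.05 → $1,730.

$1,730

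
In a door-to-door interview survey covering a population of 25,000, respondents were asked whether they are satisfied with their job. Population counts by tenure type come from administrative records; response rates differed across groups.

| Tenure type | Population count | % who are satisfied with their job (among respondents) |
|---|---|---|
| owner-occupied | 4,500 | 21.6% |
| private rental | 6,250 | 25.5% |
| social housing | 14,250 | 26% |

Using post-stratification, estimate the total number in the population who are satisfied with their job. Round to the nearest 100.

Apply each group's respondent rate to its population count:
  owner-occupied: 4,500 × 21.6% = 972
  private rental: 6,250 × 25.5% = 1593.75
  social housing: 14,250 × 26% = 3705
Estimated total = 6270.75 → 6,300.

6,300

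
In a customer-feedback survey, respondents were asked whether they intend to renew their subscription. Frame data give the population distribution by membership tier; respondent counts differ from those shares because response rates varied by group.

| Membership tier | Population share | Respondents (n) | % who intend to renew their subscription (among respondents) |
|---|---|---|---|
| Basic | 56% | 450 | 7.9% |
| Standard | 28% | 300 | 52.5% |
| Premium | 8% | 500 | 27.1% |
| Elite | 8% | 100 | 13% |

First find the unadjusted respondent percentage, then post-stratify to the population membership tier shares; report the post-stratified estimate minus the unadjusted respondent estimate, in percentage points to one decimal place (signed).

Without adjustment, the pooled respondent share is:
  (450/1350)×7.9 + (300/1350)×52.5 + (500/1350)×27.1 + (100/1350)×13 = 25.3%
Post-stratifying to population shares instead:
  0.56×7.9 + 0.28×52.5 + 0.08×27.1 + 0.08×13 = 22.332%
Difference = 22.332 − 25.3 = -2.968 pp.

-3.0 percentage points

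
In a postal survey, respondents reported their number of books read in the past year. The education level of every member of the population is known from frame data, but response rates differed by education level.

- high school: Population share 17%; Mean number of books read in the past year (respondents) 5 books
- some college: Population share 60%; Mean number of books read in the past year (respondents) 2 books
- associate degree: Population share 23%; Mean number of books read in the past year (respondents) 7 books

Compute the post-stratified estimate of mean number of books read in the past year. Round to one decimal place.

Weight each group's respondent value by its population share:
  high school: 0.17 × 5 = 0.85
  some college: 0.6 × 2 = 1.2
  associate degree: 0.23 × 7 = 1.61
Post-stratified estimate = 3.66 → 3.7.

3.7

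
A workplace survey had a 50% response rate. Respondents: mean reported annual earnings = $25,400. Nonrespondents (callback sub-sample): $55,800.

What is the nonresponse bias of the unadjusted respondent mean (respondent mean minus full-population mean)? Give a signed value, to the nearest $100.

-$15,200

Nonresponse fraction = 1 − 0.5 = 0.5.
Bias = (nonresponse fraction) × (respondent mean − nonrespondent mean)
     = 0.5 × (25,400 − 55,800) = 0.5 × -30,400 = -15,200.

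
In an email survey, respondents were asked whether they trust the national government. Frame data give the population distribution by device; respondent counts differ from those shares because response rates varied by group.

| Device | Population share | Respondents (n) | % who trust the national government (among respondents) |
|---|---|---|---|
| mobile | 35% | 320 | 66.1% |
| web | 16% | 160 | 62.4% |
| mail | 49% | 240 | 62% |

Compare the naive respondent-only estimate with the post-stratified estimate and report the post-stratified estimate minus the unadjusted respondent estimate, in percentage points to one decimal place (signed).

Naive respondent-only estimate (weights = respondent counts):
  (320/720)×66.1 + (160/720)×62.4 + (240/720)×62 = 63.9111%
Post-stratified estimate weights by population shares:
  0.35×66.1 + 0.16×62.4 + 0.49×62 = 63.499%
Difference = 63.499 − 63.9111 = -0.4121 pp.

-0.4 percentage points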